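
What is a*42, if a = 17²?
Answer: 12138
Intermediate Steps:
a = 289
a*42 = 289*42 = 12138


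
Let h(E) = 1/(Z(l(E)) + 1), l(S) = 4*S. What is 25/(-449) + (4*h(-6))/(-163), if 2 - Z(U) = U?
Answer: -111821/1976049 ≈ -0.056588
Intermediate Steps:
Z(U) = 2 - U
h(E) = 1/(3 - 4*E) (h(E) = 1/((2 - 4*E) + 1) = 1/(3 - 4*E))
25/(-449) + (4*h(-6))/(-163) = 25/(-449) + (4*(-1/(-3 + 4*(-6))))/(-163) = 25*(-1/449) + (4*(-1/(-3 - 24)))*(-1/163) = -25/449 + (4*(-1/(-27)))*(-1/163) = -25/449 + (4*(-1*(-1/27)))*(-1/163) = -25/449 + (4*(1/27))*(-1/163) = -25/449 + (4/27)*(-1/163) = -25/449 - 4/4401 = -111821/1976049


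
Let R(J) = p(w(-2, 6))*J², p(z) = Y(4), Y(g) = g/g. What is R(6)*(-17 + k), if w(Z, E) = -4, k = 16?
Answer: -36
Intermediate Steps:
Y(g) = 1
p(z) = 1
R(J) = J² (R(J) = 1*J² = J²)
R(6)*(-17 + k) = 6²*(-17 + 16) = 36*(-1) = -36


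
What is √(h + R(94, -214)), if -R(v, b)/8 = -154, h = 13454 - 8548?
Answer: 3*√682 ≈ 78.345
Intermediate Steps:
h = 4906
R(v, b) = 1232 (R(v, b) = -8*(-154) = 1232)
√(h + R(94, -214)) = √(4906 + 1232) = √6138 = 3*√682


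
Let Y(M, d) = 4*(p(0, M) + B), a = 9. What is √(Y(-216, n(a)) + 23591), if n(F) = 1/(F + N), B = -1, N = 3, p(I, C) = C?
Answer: √22723 ≈ 150.74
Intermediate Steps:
n(F) = 1/(3 + F) (n(F) = 1/(F + 3) = 1/(3 + F))
Y(M, d) = -4 + 4*M (Y(M, d) = 4*(M - 1) = 4*(-1 + M) = -4 + 4*M)
√(Y(-216, n(a)) + 23591) = √((-4 + 4*(-216)) + 23591) = √((-4 - 864) + 23591) = √(-868 + 23591) = √22723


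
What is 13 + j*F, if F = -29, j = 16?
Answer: -451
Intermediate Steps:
13 + j*F = 13 + 16*(-29) = 13 - 464 = -451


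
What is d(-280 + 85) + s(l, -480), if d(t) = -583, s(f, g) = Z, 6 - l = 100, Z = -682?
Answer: -1265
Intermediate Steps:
l = -94 (l = 6 - 1*100 = 6 - 100 = -94)
s(f, g) = -682
d(-280 + 85) + s(l, -480) = -583 - 682 = -1265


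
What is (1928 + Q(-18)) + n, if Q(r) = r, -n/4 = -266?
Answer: 2974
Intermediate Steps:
n = 1064 (n = -4*(-266) = 1064)
(1928 + Q(-18)) + n = (1928 - 18) + 1064 = 1910 + 1064 = 2974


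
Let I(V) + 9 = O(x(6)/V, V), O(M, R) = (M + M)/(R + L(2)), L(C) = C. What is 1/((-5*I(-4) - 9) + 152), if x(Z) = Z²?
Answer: 1/143 ≈ 0.0069930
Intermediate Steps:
O(M, R) = 2*M/(2 + R) (O(M, R) = (M + M)/(R + 2) = (2*M)/(2 + R) = 2*M/(2 + R))
I(V) = -9 + 72/(V*(2 + V)) (I(V) = -9 + 2*(6²/V)/(2 + V) = -9 + 2*(36/V)/(2 + V) = -9 + 72/(V*(2 + V)))
1/((-5*I(-4) - 9) + 152) = 1/((-5*(-9 + 72/(-4*(2 - 4))) - 9) + 152) = 1/((-5*(-9 + 72*(-¼)/(-2)) - 9) + 152) = 1/((-5*(-9 + 72*(-¼)*(-½)) - 9) + 152) = 1/((-5*(-9 + 9) - 9) + 152) = 1/((-5*0 - 9) + 152) = 1/((0 - 9) + 152) = 1/(-9 + 152) = 1/143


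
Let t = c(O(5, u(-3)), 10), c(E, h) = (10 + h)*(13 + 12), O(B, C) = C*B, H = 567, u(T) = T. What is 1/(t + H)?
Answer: 1/1067 ≈ 0.00093721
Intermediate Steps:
O(B, C) = B*C
c(E, h) = 250 + 25*h (c(E, h) = (10 + h)*25 = 250 + 25*h)
t = 500 (t = 250 + 25*10 = 250 + 250 = 500)
1/(t + H) = 1/(500 + 567) = 1/1067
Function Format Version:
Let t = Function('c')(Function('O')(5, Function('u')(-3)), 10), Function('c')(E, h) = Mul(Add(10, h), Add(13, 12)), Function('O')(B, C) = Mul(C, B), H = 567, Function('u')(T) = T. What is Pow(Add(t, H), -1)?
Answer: Rational(1, 1067) ≈ 0.00093721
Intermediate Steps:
Function('O')(B, C) = Mul(B, C)
Function('c')(E, h) = Add(250, Mul(25, h)) (Function('c')(E, h) = Mul(Add(10, h), 25) = Add(250, Mul(25, h)))
t = 500 (t = Add(250, Mul(25, 10)) = Add(250, 250) = 500)
Pow(Add(t, H), -1) = Pow(Add(500, 567), -1) = Pow(1067, -1) = Rational(1, 1067)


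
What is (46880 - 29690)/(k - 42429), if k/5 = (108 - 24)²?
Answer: -5730/2383 ≈ -2.4045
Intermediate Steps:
k = 35280 (k = 5*(108 - 24)² = 5*84² = 5*7056 = 35280)
(46880 - 29690)/(k - 42429) = (46880 - 29690)/(35280 - 42429) = 17190/(-7149) = 17190*(-1/7149) = -5730/2383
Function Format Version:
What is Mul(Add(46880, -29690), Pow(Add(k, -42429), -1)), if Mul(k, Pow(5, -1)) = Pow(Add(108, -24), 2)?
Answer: Rational(-5730, 2383) ≈ -2.4045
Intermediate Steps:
k = 35280 (k = Mul(5, Pow(Add(108, -24), 2)) = Mul(5, Pow(84, 2)) = Mul(5, 7056) = 35280)
Mul(Add(46880, -29690), Pow(Add(k, -42429), -1)) = Mul(Add(46880, -29690), Pow(Add(35280, -42429), -1)) = Mul(17190, Pow(-7149, -1)) = Mul(17190, Rational(-1, 7149)) = Rational(-5730, 2383)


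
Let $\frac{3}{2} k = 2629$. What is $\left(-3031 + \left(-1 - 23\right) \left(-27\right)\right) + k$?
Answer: $- \frac{1891}{3} \approx -630.33$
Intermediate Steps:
$k = \frac{5258}{3}$ ($k = \frac{2}{3} \cdot 2629 = \frac{5258}{3} \approx 1752.7$)
$\left(-3031 + \left(-1 - 23\right) \left(-27\right)\right) + k = \left(-3031 + \left(-1 - 23\right) \left(-27\right)\right) + \frac{5258}{3} = \left(-3031 - -648\right) + \frac{5258}{3} = \left(-3031 + 648\right) + \frac{5258}{3} = -2383 + \frac{5258}{3} = - \frac{1891}{3}$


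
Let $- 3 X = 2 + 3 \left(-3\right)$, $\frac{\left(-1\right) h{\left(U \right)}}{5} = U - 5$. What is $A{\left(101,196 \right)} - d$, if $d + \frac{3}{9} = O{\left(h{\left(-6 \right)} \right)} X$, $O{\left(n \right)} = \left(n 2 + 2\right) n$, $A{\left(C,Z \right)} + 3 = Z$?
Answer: $-14180$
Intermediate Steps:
$A{\left(C,Z \right)} = -3 + Z$
$h{\left(U \right)} = 25 - 5 U$ ($h{\left(U \right)} = - 5 \left(U - 5\right) = - 5 \left(-5 + U\right) = 25 - 5 U$)
$O{\left(n \right)} = n \left(2 + 2 n\right)$ ($O{\left(n \right)} = \left(2 n + 2\right) n = \left(2 + 2 n\right) n = n \left(2 + 2 n\right)$)
$X = \frac{7}{3}$ ($X = - \frac{2 + 3 \left(-3\right)}{3} = - \frac{2 - 9}{3} = \left(- \frac{1}{3}\right) \left(-7\right) = \frac{7}{3} \approx 2.3333$)
$d = 14373$ ($d = - \frac{1}{3} + 2 \left(25 - -30\right) \left(1 + \left(25 - -30\right)\right) \frac{7}{3} = - \frac{1}{3} + 2 \left(25 + 30\right) \left(1 + \left(25 + 30\right)\right) \frac{7}{3} = - \frac{1}{3} + 2 \cdot 55 \left(1 + 55\right) \frac{7}{3} = - \frac{1}{3} + 2 \cdot 55 \cdot 56 \cdot \frac{7}{3} = - \frac{1}{3} + 6160 \cdot \frac{7}{3} = - \frac{1}{3} + \frac{43120}{3} = 14373$)
$A{\left(101,196 \right)} - d = \left(-3 + 196\right) - 14373 = 193 - 14373 = -14180$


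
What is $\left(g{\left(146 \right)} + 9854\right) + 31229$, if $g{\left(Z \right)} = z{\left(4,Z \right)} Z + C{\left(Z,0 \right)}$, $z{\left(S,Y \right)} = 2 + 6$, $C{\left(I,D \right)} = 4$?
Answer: $42255$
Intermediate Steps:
$z{\left(S,Y \right)} = 8$
$g{\left(Z \right)} = 4 + 8 Z$ ($g{\left(Z \right)} = 8 Z + 4 = 4 + 8 Z$)
$\left(g{\left(146 \right)} + 9854\right) + 31229 = \left(\left(4 + 8 \cdot 146\right) + 9854\right) + 31229 = \left(\left(4 + 1168\right) + 9854\right) + 31229 = \left(1172 + 9854\right) + 31229 = 11026 + 31229 = 42255$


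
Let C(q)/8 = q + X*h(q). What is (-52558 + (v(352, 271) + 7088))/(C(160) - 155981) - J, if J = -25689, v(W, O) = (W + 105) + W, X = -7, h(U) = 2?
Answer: 3977035818/154813 ≈ 25689.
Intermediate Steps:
v(W, O) = 105 + 2*W (v(W, O) = (105 + W) + W = 105 + 2*W)
C(q) = -112 + 8*q (C(q) = 8*(q - 7*2) = 8*(q - 14) = 8*(-14 + q) = -112 + 8*q)
(-52558 + (v(352, 271) + 7088))/(C(160) - 155981) - J = (-52558 + ((105 + 2*352) + 7088))/((-112 + 8*160) - 155981) - 1*(-25689) = (-52558 + ((105 + 704) + 7088))/((-112 + 1280) - 155981) + 25689 = (-52558 + (809 + 7088))/(1168 - 155981) + 25689 = (-52558 + 7897)/(-154813) + 25689 = -44661*(-1/154813) + 25689 = 44661/154813 + 25689 = 3977035818/154813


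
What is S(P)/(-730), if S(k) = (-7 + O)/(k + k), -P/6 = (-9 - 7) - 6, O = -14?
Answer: 7/64240 ≈ 0.00010897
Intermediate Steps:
P = 132 (P = -6*((-9 - 7) - 6) = -6*(-16 - 6) = -6*(-22) = 132)
S(k) = -21/(2*k) (S(k) = (-7 - 14)/(k + k) = -21*1/(2*k) = -21/(2*k))
S(P)/(-730) = -21/2/132/(-730) = -21/2*1/132*(-1/730) = -7/88*(-1/730) = 7/64240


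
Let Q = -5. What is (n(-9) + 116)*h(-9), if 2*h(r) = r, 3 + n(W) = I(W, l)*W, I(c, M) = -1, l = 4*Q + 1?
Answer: -549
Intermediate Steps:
l = -19 (l = 4*(-5) + 1 = -20 + 1 = -19)
n(W) = -3 - W
h(r) = r/2
(n(-9) + 116)*h(-9) = ((-3 - 1*(-9)) + 116)*((½)*(-9)) = ((-3 + 9) + 116)*(-9/2) = (6 + 116)*(-9/2) = 122*(-9/2) = -549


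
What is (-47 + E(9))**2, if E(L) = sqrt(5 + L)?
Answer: (47 - sqrt(14))**2 ≈ 1871.3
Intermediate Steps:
(-47 + E(9))**2 = (-47 + sqrt(5 + 9))**2 = (-47 + sqrt(14))**2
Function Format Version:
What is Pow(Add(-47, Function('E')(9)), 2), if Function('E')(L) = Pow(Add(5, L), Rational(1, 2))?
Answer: Pow(Add(47, Mul(-1, Pow(14, Rational(1, 2)))), 2) ≈ 1871.3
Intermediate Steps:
Pow(Add(-47, Function('E')(9)), 2) = Pow(Add(-47, Pow(Add(5, 9), Rational(1, 2))), 2) = Pow(Add(-47, Pow(14, Rational(1, 2))), 2)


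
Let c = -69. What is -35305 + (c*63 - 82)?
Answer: -39734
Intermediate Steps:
-35305 + (c*63 - 82) = -35305 + (-69*63 - 82) = -35305 + (-4347 - 82) = -35305 - 4429 = -39734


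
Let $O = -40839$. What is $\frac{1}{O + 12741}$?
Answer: $- \frac{1}{28098} \approx -3.559 \cdot 10^{-5}$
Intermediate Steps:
$\frac{1}{O + 12741} = \frac{1}{-40839 + 12741} = \frac{1}{-28098} = - \frac{1}{28098}$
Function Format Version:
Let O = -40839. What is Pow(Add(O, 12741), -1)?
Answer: Rational(-1, 28098) ≈ -3.5590e-5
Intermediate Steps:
Pow(Add(O, 12741), -1) = Pow(Add(-40839, 12741), -1) = Pow(-28098, -1) = Rational(-1, 28098)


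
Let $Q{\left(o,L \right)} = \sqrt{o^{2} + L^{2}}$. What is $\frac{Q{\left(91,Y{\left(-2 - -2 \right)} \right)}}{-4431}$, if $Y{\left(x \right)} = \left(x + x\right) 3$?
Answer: $- \frac{13}{633} \approx -0.020537$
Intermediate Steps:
$Y{\left(x \right)} = 6 x$ ($Y{\left(x \right)} = 2 x 3 = 6 x$)
$Q{\left(o,L \right)} = \sqrt{L^{2} + o^{2}}$
$\frac{Q{\left(91,Y{\left(-2 - -2 \right)} \right)}}{-4431} = \frac{\sqrt{\left(6 \left(-2 - -2\right)\right)^{2} + 91^{2}}}{-4431} = \sqrt{\left(6 \left(-2 + 2\right)\right)^{2} + 8281} \left(- \frac{1}{4431}\right) = \sqrt{\left(6 \cdot 0\right)^{2} + 8281} \left(- \frac{1}{4431}\right) = \sqrt{0^{2} + 8281} \left(- \frac{1}{4431}\right) = \sqrt{0 + 8281} \left(- \frac{1}{4431}\right) = \sqrt{8281} \left(- \frac{1}{4431}\right) = 91 \left(- \frac{1}{4431}\right) = - \frac{13}{633}$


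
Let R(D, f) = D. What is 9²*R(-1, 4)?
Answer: -81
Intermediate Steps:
9²*R(-1, 4) = 9²*(-1) = 81*(-1) = -81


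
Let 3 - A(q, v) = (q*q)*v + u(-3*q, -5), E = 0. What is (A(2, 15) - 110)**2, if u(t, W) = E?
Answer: 27889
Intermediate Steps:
u(t, W) = 0
A(q, v) = 3 - v*q**2 (A(q, v) = 3 - ((q*q)*v + 0) = 3 - (q**2*v + 0) = 3 - (v*q**2 + 0) = 3 - v*q**2)
(A(2, 15) - 110)**2 = ((3 - 1*15*2**2) - 110)**2 = ((3 - 1*15*4) - 110)**2 = ((3 - 60) - 110)**2 = (-57 - 110)**2 = (-167)**2 = 27889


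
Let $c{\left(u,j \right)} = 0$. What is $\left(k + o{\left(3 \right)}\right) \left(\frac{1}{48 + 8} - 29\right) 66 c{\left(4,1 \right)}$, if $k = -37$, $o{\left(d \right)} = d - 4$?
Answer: $0$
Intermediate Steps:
$o{\left(d \right)} = -4 + d$ ($o{\left(d \right)} = d - 4 = -4 + d$)
$\left(k + o{\left(3 \right)}\right) \left(\frac{1}{48 + 8} - 29\right) 66 c{\left(4,1 \right)} = \left(-37 + \left(-4 + 3\right)\right) \left(\frac{1}{48 + 8} - 29\right) 66 \cdot 0 = \left(-37 - 1\right) \left(\frac{1}{56} - 29\right) 66 \cdot 0 = - 38 \left(\frac{1}{56} - 29\right) 66 \cdot 0 = \left(-38\right) \left(- \frac{1623}{56}\right) 66 \cdot 0 = \frac{30837}{28} \cdot 66 \cdot 0 = \frac{1017621}{14} \cdot 0 = 0$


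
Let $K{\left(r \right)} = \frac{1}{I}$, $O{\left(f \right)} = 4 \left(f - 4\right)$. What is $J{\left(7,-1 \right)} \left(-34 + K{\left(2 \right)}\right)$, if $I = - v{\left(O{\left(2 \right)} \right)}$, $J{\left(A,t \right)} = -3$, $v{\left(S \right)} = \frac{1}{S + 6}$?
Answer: $96$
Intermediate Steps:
$O{\left(f \right)} = -16 + 4 f$ ($O{\left(f \right)} = 4 \left(-4 + f\right) = -16 + 4 f$)
$v{\left(S \right)} = \frac{1}{6 + S}$
$I = \frac{1}{2}$ ($I = - \frac{1}{6 + \left(-16 + 4 \cdot 2\right)} = - \frac{1}{6 + \left(-16 + 8\right)} = - \frac{1}{6 - 8} = - \frac{1}{-2} = \left(-1\right) \left(- \frac{1}{2}\right) = \frac{1}{2} \approx 0.5$)
$K{\left(r \right)} = 2$ ($K{\left(r \right)} = \frac{1}{\frac{1}{2}} = 2$)
$J{\left(7,-1 \right)} \left(-34 + K{\left(2 \right)}\right) = - 3 \left(-34 + 2\right) = \left(-3\right) \left(-32\right) = 96$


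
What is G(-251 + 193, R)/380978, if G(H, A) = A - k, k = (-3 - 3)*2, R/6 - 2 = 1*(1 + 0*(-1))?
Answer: 15/190489 ≈ 7.8745e-5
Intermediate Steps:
R = 18 (R = 12 + 6*(1*(1 + 0*(-1))) = 12 + 6*(1*(1 + 0)) = 12 + 6*(1*1) = 12 + 6*1 = 12 + 6 = 18)
k = -12 (k = -6*2 = -12)
G(H, A) = 12 + A (G(H, A) = A - 1*(-12) = A + 12 = 12 + A)
G(-251 + 193, R)/380978 = (12 + 18)/380978 = 30*(1/380978) = 15/190489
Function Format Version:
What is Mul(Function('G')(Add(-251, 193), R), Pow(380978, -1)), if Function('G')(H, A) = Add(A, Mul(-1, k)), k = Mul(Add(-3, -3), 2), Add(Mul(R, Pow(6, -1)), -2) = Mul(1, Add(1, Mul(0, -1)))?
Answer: Rational(15, 190489) ≈ 7.8745e-5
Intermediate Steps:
R = 18 (R = Add(12, Mul(6, Mul(1, Add(1, Mul(0, -1))))) = Add(12, Mul(6, Mul(1, Add(1, 0)))) = Add(12, Mul(6, Mul(1, 1))) = Add(12, Mul(6, 1)) = Add(12, 6) = 18)
k = -12 (k = Mul(-6, 2) = -12)
Function('G')(H, A) = Add(12, A) (Function('G')(H, A) = Add(A, Mul(-1, -12)) = Add(A, 12) = Add(12, A))
Mul(Function('G')(Add(-251, 193), R), Pow(380978, -1)) = Mul(Add(12, 18), Pow(380978, -1)) = Mul(30, Rational(1, 380978)) = Rational(15, 190489)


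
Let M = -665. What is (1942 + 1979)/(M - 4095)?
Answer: -3921/4760 ≈ -0.82374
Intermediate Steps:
(1942 + 1979)/(M - 4095) = (1942 + 1979)/(-665 - 4095) = 3921/(-4760) = 3921*(-1/4760) = -3921/4760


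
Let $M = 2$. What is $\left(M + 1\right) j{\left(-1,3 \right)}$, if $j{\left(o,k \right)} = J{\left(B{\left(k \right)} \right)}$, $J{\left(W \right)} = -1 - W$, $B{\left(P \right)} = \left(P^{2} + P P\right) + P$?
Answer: $-66$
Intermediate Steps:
$B{\left(P \right)} = P + 2 P^{2}$ ($B{\left(P \right)} = \left(P^{2} + P^{2}\right) + P = 2 P^{2} + P = P + 2 P^{2}$)
$j{\left(o,k \right)} = -1 - k \left(1 + 2 k\right)$
$\left(M + 1\right) j{\left(-1,3 \right)} = \left(2 + 1\right) \left(-1 - 3 \left(1 + 2 \cdot 3\right)\right) = 3 \left(-1 - 3 \left(1 + 6\right)\right) = 3 \left(-1 - 3 \cdot 7\right) = 3 \left(-1 - 21\right) = 3 \left(-22\right) = -66$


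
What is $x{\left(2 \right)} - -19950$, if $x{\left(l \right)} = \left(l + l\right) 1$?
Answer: $19954$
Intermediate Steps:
$x{\left(l \right)} = 2 l$ ($x{\left(l \right)} = 2 l 1 = 2 l$)
$x{\left(2 \right)} - -19950 = 2 \cdot 2 - -19950 = 4 + 19950 = 19954$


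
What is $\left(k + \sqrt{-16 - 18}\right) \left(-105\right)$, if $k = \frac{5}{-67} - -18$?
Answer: $- \frac{126105}{67} - 105 i \sqrt{34} \approx -1882.2 - 612.25 i$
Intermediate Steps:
$k = \frac{1201}{67}$ ($k = 5 \left(- \frac{1}{67}\right) + 18 = - \frac{5}{67} + 18 = \frac{1201}{67} \approx 17.925$)
$\left(k + \sqrt{-16 - 18}\right) \left(-105\right) = \left(\frac{1201}{67} + \sqrt{-16 - 18}\right) \left(-105\right) = \left(\frac{1201}{67} + \sqrt{-34}\right) \left(-105\right) = \left(\frac{1201}{67} + i \sqrt{34}\right) \left(-105\right) = - \frac{126105}{67} - 105 i \sqrt{34}$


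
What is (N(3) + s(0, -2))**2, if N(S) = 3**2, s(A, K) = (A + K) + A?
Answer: 49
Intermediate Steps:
s(A, K) = K + 2*A
N(S) = 9
(N(3) + s(0, -2))**2 = (9 + (-2 + 2*0))**2 = (9 + (-2 + 0))**2 = (9 - 2)**2 = 7**2 = 49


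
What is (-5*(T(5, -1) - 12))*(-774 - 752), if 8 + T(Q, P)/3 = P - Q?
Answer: -412020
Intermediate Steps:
T(Q, P) = -24 - 3*Q + 3*P (T(Q, P) = -24 + 3*(P - Q) = -24 + (-3*Q + 3*P) = -24 - 3*Q + 3*P)
(-5*(T(5, -1) - 12))*(-774 - 752) = (-5*((-24 - 3*5 + 3*(-1)) - 12))*(-774 - 752) = -5*((-24 - 15 - 3) - 12)*(-1526) = -5*(-42 - 12)*(-1526) = -5*(-54)*(-1526) = 270*(-1526) = -412020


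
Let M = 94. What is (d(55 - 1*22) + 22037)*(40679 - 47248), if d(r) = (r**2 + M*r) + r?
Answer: -172508509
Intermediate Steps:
d(r) = r**2 + 95*r (d(r) = (r**2 + 94*r) + r = r**2 + 95*r)
(d(55 - 1*22) + 22037)*(40679 - 47248) = ((55 - 1*22)*(95 + (55 - 1*22)) + 22037)*(40679 - 47248) = ((55 - 22)*(95 + (55 - 22)) + 22037)*(-6569) = (33*(95 + 33) + 22037)*(-6569) = (33*128 + 22037)*(-6569) = (4224 + 22037)*(-6569) = 26261*(-6569) = -172508509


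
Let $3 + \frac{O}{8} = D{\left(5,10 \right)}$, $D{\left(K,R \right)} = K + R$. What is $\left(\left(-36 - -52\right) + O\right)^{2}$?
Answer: $12544$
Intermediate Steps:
$O = 96$ ($O = -24 + 8 \left(5 + 10\right) = -24 + 8 \cdot 15 = -24 + 120 = 96$)
$\left(\left(-36 - -52\right) + O\right)^{2} = \left(\left(-36 - -52\right) + 96\right)^{2} = \left(\left(-36 + 52\right) + 96\right)^{2} = \left(16 + 96\right)^{2} = 112^{2} = 12544$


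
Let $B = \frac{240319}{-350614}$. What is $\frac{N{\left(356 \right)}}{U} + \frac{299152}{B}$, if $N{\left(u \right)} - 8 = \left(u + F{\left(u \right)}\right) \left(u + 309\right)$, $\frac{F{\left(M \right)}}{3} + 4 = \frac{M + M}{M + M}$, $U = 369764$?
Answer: $- \frac{399828212279435}{916096028} \approx -4.3645 \cdot 10^{5}$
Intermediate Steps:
$B = - \frac{240319}{350614}$ ($B = 240319 \left(- \frac{1}{350614}\right) = - \frac{240319}{350614} \approx -0.68542$)
$F{\left(M \right)} = -9$ ($F{\left(M \right)} = -12 + 3 \frac{M + M}{M + M} = -12 + 3 \frac{2 M}{2 M} = -12 + 3 \cdot 2 M \frac{1}{2 M} = -12 + 3 \cdot 1 = -12 + 3 = -9$)
$N{\left(u \right)} = 8 + \left(-9 + u\right) \left(309 + u\right)$ ($N{\left(u \right)} = 8 + \left(u - 9\right) \left(u + 309\right) = 8 + \left(-9 + u\right) \left(309 + u\right)$)
$\frac{N{\left(356 \right)}}{U} + \frac{299152}{B} = \frac{-2773 + 356^{2} + 300 \cdot 356}{369764} + \frac{299152}{- \frac{240319}{350614}} = \left(-2773 + 126736 + 106800\right) \frac{1}{369764} + 299152 \left(- \frac{350614}{240319}\right) = 230763 \cdot \frac{1}{369764} - \frac{104886879328}{240319} = \frac{2379}{3812} - \frac{104886879328}{240319} = - \frac{399828212279435}{916096028}$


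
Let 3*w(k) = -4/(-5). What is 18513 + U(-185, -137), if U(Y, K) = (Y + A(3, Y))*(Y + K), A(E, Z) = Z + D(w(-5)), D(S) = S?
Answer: 2063507/15 ≈ 1.3757e+5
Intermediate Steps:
w(k) = 4/15 (w(k) = (-4/(-5))/3 = (-4*(-⅕))/3 = (⅓)*(⅘) = 4/15)
A(E, Z) = 4/15 + Z (A(E, Z) = Z + 4/15 = 4/15 + Z)
U(Y, K) = (4/15 + 2*Y)*(K + Y) (U(Y, K) = (Y + (4/15 + Y))*(Y + K) = (4/15 + 2*Y)*(K + Y))
18513 + U(-185, -137) = 18513 + (2*(-185)² + (4/15)*(-137) + (4/15)*(-185) + 2*(-137)*(-185)) = 18513 + (2*34225 - 548/15 - 148/3 + 50690) = 18513 + (68450 - 548/15 - 148/3 + 50690) = 18513 + 1785812/15 = 2063507/15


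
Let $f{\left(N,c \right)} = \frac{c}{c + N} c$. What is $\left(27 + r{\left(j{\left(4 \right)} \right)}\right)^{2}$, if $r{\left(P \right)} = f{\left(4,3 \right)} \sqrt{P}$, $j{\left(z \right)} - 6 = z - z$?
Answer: $\frac{36207}{49} + \frac{486 \sqrt{6}}{7} \approx 908.98$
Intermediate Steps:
$j{\left(z \right)} = 6$ ($j{\left(z \right)} = 6 + \left(z - z\right) = 6 + 0 = 6$)
$f{\left(N,c \right)} = \frac{c^{2}}{N + c}$ ($f{\left(N,c \right)} = \frac{c}{N + c} c = \frac{c^{2}}{N + c}$)
$r{\left(P \right)} = \frac{9 \sqrt{P}}{7}$ ($r{\left(P \right)} = \frac{3^{2}}{4 + 3} \sqrt{P} = \frac{9}{7} \sqrt{P} = 9 \cdot \frac{1}{7} \sqrt{P} = \frac{9 \sqrt{P}}{7}$)
$\left(27 + r{\left(j{\left(4 \right)} \right)}\right)^{2} = \left(27 + \frac{9 \sqrt{6}}{7}\right)^{2}$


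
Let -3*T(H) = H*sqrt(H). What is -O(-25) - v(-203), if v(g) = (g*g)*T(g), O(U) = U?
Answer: 25 - 8365427*I*sqrt(203)/3 ≈ 25.0 - 3.973e+7*I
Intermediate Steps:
T(H) = -H**(3/2)/3 (T(H) = -H*sqrt(H)/3 = -H**(3/2)/3)
v(g) = -g**(7/2)/3 (v(g) = (g*g)*(-g**(3/2)/3) = g**2*(-g**(3/2)/3) = -g**(7/2)/3)
-O(-25) - v(-203) = -1*(-25) - (-1)*(-203)**(7/2)/3 = 25 - (-1)*(-8365427*I*sqrt(203))/3 = 25 - 8365427*I*sqrt(203)/3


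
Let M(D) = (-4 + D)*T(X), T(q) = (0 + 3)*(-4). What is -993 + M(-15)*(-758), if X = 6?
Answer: -173817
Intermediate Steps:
T(q) = -12 (T(q) = 3*(-4) = -12)
M(D) = 48 - 12*D (M(D) = (-4 + D)*(-12) = 48 - 12*D)
-993 + M(-15)*(-758) = -993 + (48 - 12*(-15))*(-758) = -993 + (48 + 180)*(-758) = -993 + 228*(-758) = -993 - 172824 = -173817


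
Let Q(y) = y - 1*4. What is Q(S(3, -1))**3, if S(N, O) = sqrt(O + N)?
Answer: -88 + 50*sqrt(2) ≈ -17.289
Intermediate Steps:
S(N, O) = sqrt(N + O)
Q(y) = -4 + y (Q(y) = y - 4 = -4 + y)
Q(S(3, -1))**3 = (-4 + sqrt(3 - 1))**3 = (-4 + sqrt(2))**3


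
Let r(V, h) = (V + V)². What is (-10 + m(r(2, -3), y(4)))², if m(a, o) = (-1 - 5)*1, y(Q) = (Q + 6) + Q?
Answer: 256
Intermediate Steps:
r(V, h) = 4*V² (r(V, h) = (2*V)² = 4*V²)
y(Q) = 6 + 2*Q (y(Q) = (6 + Q) + Q = 6 + 2*Q)
m(a, o) = -6 (m(a, o) = -6*1 = -6)
(-10 + m(r(2, -3), y(4)))² = (-10 - 6)² = (-16)² = 256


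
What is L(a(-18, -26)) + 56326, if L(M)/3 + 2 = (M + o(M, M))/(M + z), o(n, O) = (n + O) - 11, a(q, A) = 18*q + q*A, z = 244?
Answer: 21853423/388 ≈ 56323.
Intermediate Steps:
a(q, A) = 18*q + A*q
o(n, O) = -11 + O + n (o(n, O) = (O + n) - 11 = -11 + O + n)
L(M) = -6 + 3*(-11 + 3*M)/(244 + M) (L(M) = -6 + 3*((M + (-11 + M + M))/(M + 244)) = -6 + 3*((M + (-11 + 2*M))/(244 + M)) = -6 + 3*((-11 + 3*M)/(244 + M)) = -6 + 3*(-11 + 3*M)/(244 + M))
L(a(-18, -26)) + 56326 = 3*(-499 - 18*(18 - 26))/(244 - 18*(18 - 26)) + 56326 = 3*(-499 - 18*(-8))/(244 - 18*(-8)) + 56326 = 3*(-499 + 144)/(244 + 144) + 56326 = 3*(-355)/388 + 56326 = 3*(1/388)*(-355) + 56326 = -1065/388 + 56326 = 21853423/388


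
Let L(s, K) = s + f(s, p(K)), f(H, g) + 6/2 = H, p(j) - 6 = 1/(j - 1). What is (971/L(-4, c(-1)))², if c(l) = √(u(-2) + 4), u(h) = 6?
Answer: 942841/121 ≈ 7792.1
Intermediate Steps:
p(j) = 6 + 1/(-1 + j) (p(j) = 6 + 1/(j - 1) = 6 + 1/(-1 + j))
f(H, g) = -3 + H
c(l) = √10 (c(l) = √(6 + 4) = √10)
L(s, K) = -3 + 2*s (L(s, K) = s + (-3 + s) = -3 + 2*s)
(971/L(-4, c(-1)))² = (971/(-3 + 2*(-4)))² = (971/(-3 - 8))² = (971/(-11))² = (971*(-1/11))² = (-971/11)² = 942841/121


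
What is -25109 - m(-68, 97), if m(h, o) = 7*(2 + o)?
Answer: -25802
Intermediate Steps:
m(h, o) = 14 + 7*o
-25109 - m(-68, 97) = -25109 - (14 + 7*97) = -25109 - (14 + 679) = -25109 - 1*693 = -25109 - 693 = -25802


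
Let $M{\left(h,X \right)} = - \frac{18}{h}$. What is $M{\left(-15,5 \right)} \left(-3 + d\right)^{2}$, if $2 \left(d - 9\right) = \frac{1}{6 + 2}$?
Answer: $\frac{28227}{640} \approx 44.105$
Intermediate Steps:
$d = \frac{145}{16}$ ($d = 9 + \frac{1}{2 \left(6 + 2\right)} = 9 + \frac{1}{2 \cdot 8} = 9 + \frac{1}{2} \cdot \frac{1}{8} = 9 + \frac{1}{16} = \frac{145}{16} \approx 9.0625$)
$M{\left(-15,5 \right)} \left(-3 + d\right)^{2} = - \frac{18}{-15} \left(-3 + \frac{145}{16}\right)^{2} = \left(-18\right) \left(- \frac{1}{15}\right) \left(\frac{97}{16}\right)^{2} = \frac{6}{5} \cdot \frac{9409}{256} = \frac{28227}{640}$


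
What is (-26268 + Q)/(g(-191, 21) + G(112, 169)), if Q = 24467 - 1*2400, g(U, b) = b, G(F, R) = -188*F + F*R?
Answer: 4201/2107 ≈ 1.9938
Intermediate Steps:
Q = 22067 (Q = 24467 - 2400 = 22067)
(-26268 + Q)/(g(-191, 21) + G(112, 169)) = (-26268 + 22067)/(21 + 112*(-188 + 169)) = -4201/(21 + 112*(-19)) = -4201/(21 - 2128) = -4201/(-2107) = -4201*(-1/2107) = 4201/2107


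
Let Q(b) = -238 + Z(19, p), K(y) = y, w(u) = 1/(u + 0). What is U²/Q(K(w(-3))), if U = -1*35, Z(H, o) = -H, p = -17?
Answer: -1225/257 ≈ -4.7665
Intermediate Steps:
w(u) = 1/u
Q(b) = -257 (Q(b) = -238 - 1*19 = -238 - 19 = -257)
U = -35
U²/Q(K(w(-3))) = (-35)²/(-257) = 1225*(-1/257) = -1225/257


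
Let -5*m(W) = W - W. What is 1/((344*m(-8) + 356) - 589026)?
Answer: -1/588670 ≈ -1.6987e-6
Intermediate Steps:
m(W) = 0 (m(W) = -(W - W)/5 = -1/5*0 = 0)
1/((344*m(-8) + 356) - 589026) = 1/((344*0 + 356) - 589026) = 1/((0 + 356) - 589026) = 1/(356 - 589026) = 1/(-588670) = -1/588670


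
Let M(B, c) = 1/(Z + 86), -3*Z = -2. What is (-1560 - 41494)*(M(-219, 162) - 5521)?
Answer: 30901082839/130 ≈ 2.3770e+8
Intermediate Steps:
Z = 2/3 (Z = -1/3*(-2) = 2/3 ≈ 0.66667)
M(B, c) = 3/260 (M(B, c) = 1/(2/3 + 86) = 1/(260/3) = 3/260)
(-1560 - 41494)*(M(-219, 162) - 5521) = (-1560 - 41494)*(3/260 - 5521) = -43054*(-1435457/260) = 30901082839/130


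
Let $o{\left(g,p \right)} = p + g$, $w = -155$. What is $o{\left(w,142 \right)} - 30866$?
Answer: $-30879$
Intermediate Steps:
$o{\left(g,p \right)} = g + p$
$o{\left(w,142 \right)} - 30866 = \left(-155 + 142\right) - 30866 = -13 - 30866 = -30879$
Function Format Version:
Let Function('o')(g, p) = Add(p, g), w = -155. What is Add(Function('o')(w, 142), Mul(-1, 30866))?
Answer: -30879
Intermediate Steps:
Function('o')(g, p) = Add(g, p)
Add(Function('o')(w, 142), Mul(-1, 30866)) = Add(Add(-155, 142), Mul(-1, 30866)) = Add(-13, -30866) = -30879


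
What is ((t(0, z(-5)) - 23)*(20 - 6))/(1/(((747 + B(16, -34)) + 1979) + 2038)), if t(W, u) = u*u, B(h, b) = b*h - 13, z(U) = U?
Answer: 117796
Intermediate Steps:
B(h, b) = -13 + b*h
t(W, u) = u²
((t(0, z(-5)) - 23)*(20 - 6))/(1/(((747 + B(16, -34)) + 1979) + 2038)) = (((-5)² - 23)*(20 - 6))/(1/(((747 + (-13 - 34*16)) + 1979) + 2038)) = ((25 - 23)*14)/(1/(((747 + (-13 - 544)) + 1979) + 2038)) = (2*14)/(1/(((747 - 557) + 1979) + 2038)) = 28/(1/((190 + 1979) + 2038)) = 28/(1/(2169 + 2038)) = 28/(1/4207) = 28*4207 = 117796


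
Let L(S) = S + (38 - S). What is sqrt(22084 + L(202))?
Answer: 3*sqrt(2458) ≈ 148.73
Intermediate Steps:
L(S) = 38
sqrt(22084 + L(202)) = sqrt(22084 + 38) = sqrt(22122) = 3*sqrt(2458)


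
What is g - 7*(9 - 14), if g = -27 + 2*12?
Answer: 32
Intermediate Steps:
g = -3 (g = -27 + 24 = -3)
g - 7*(9 - 14) = -3 - 7*(9 - 14) = -3 - 7*(-5) = -3 - 1*(-35) = -3 + 35 = 32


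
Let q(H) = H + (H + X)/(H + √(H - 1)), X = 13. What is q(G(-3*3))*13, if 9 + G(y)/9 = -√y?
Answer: 13*(5764 + 4347*I - 27*√(-82 - 27*I)*(3 + I))/(-81 + √(-82 - 27*I) - 27*I) ≈ -1042.1 - 351.53*I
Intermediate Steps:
G(y) = -81 - 9*√y (G(y) = -81 + 9*(-√y) = -81 - 9*√y)
q(H) = H + (13 + H)/(H + √(-1 + H)) (q(H) = H + (H + 13)/(H + √(H - 1)) = H + (13 + H)/(H + √(-1 + H)))
q(G(-3*3))*13 = ((13 + (-81 - 9*3*I) + (-81 - 9*3*I)² + (-81 - 9*3*I)*√(-1 + (-81 - 9*3*I)))/((-81 - 9*3*I) + √(-1 + (-81 - 9*3*I))))*13 = ((13 + (-81 - 27*I) + (-81 - 27*I)² + (-81 - 27*I)*√(-1 + (-81 - 27*I)))/((-81 - 27*I) + √(-1 + (-81 - 27*I))))*13 = ((13 + (-81 - 27*I) + (-81 - 27*I)² + (-81 - 27*I)*√(-82 - 27*I))/((-81 - 27*I) + √(-82 - 27*I)))*13 = ((13 + (-81 - 27*I) + (-81 - 27*I)² + √(-82 - 27*I)*(-81 - 27*I))/(-81 + √(-82 - 27*I) - 27*I))*13 = ((-68 + (-81 - 27*I)² - 27*I + √(-82 - 27*I)*(-81 - 27*I))/(-81 + √(-82 - 27*I) - 27*I))*13 = 13*(-68 + (-81 - 27*I)² - 27*I + √(-82 - 27*I)*(-81 - 27*I))/(-81 + √(-82 - 27*I) - 27*I)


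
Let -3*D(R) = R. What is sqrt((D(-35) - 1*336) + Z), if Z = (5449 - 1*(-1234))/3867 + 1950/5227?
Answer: 2*I*sqrt(3656954759358157)/6737603 ≈ 17.951*I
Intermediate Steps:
D(R) = -R/3
Z = 42472691/20212809 (Z = (5449 + 1234)*(1/3867) + 1950*(1/5227) = 6683*(1/3867) + 1950/5227 = 6683/3867 + 1950/5227 = 42472691/20212809 ≈ 2.1013)
sqrt((D(-35) - 1*336) + Z) = sqrt((-1/3*(-35) - 1*336) + 42472691/20212809) = sqrt((35/3 - 336) + 42472691/20212809) = sqrt(-973/3 + 42472691/20212809) = sqrt(-2171071676/6737603) = 2*I*sqrt(3656954759358157)/6737603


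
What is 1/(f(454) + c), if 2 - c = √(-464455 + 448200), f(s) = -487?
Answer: I/(√16255 - 485*I) ≈ -0.0019286 + 0.00050698*I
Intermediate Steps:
c = 2 - I*√16255 (c = 2 - √(-464455 + 448200) = 2 - √(-16255) = 2 - I*√16255 ≈ 2.0 - 127.5*I)
1/(f(454) + c) = 1/(-487 + (2 - I*√16255)) = 1/(-485 - I*√16255)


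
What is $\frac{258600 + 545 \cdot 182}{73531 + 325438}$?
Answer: $\frac{357790}{398969} \approx 0.89679$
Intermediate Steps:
$\frac{258600 + 545 \cdot 182}{73531 + 325438} = \frac{258600 + 99190}{398969} = 357790 \cdot \frac{1}{398969} = \frac{357790}{398969}$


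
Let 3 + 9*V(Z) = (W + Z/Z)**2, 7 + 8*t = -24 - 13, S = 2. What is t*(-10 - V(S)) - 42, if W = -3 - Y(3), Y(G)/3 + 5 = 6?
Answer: 238/9 ≈ 26.444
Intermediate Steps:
t = -11/2 (t = -7/8 + (-24 - 13)/8 = -7/8 + (1/8)*(-37) = -7/8 - 37/8 = -11/2 ≈ -5.5000)
Y(G) = 3 (Y(G) = -15 + 3*6 = -15 + 18 = 3)
W = -6 (W = -3 - 1*3 = -3 - 3 = -6)
V(Z) = 22/9 (V(Z) = -1/3 + (-6 + Z/Z)**2/9 = -1/3 + (-6 + 1)**2/9 = -1/3 + (1/9)*(-5)**2 = -1/3 + (1/9)*25 = -1/3 + 25/9 = 22/9)
t*(-10 - V(S)) - 42 = -11*(-10 - 1*22/9)/2 - 42 = -11*(-10 - 22/9)/2 - 42 = -11/2*(-112/9) - 42 = 616/9 - 42 = 238/9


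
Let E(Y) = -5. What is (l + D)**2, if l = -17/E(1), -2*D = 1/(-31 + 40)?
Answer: 90601/8100 ≈ 11.185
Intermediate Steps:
D = -1/18 (D = -1/(2*(-31 + 40)) = -1/2/9 = -1/2*1/9 = -1/18 ≈ -0.055556)
l = 17/5 (l = -17/(-5) = -17*(-1/5) = 17/5 ≈ 3.4000)
(l + D)**2 = (17/5 - 1/18)**2 = (301/90)**2 = 90601/8100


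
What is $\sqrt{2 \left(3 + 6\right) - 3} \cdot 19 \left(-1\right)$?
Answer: $- 19 \sqrt{15} \approx -73.587$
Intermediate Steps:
$\sqrt{2 \left(3 + 6\right) - 3} \cdot 19 \left(-1\right) = \sqrt{2 \cdot 9 - 3} \cdot 19 \left(-1\right) = \sqrt{18 - 3} \cdot 19 \left(-1\right) = \sqrt{15} \cdot 19 \left(-1\right) = 19 \sqrt{15} \left(-1\right) = - 19 \sqrt{15}$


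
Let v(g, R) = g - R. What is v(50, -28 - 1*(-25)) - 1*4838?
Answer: -4785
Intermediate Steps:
v(50, -28 - 1*(-25)) - 1*4838 = (50 - (-28 - 1*(-25))) - 1*4838 = (50 - (-28 + 25)) - 4838 = (50 - 1*(-3)) - 4838 = (50 + 3) - 4838 = 53 - 4838 = -4785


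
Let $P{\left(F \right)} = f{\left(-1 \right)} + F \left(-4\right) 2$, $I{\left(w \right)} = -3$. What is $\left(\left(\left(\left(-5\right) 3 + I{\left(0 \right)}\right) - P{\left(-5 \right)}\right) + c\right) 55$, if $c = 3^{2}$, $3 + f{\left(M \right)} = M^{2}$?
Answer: $-2585$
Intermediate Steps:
$f{\left(M \right)} = -3 + M^{2}$
$P{\left(F \right)} = -2 - 8 F$ ($P{\left(F \right)} = \left(-3 + \left(-1\right)^{2}\right) + F \left(-4\right) 2 = \left(-3 + 1\right) + - 4 F 2 = -2 - 8 F$)
$c = 9$
$\left(\left(\left(\left(-5\right) 3 + I{\left(0 \right)}\right) - P{\left(-5 \right)}\right) + c\right) 55 = \left(\left(\left(\left(-5\right) 3 - 3\right) - \left(-2 - -40\right)\right) + 9\right) 55 = \left(\left(\left(-15 - 3\right) - \left(-2 + 40\right)\right) + 9\right) 55 = \left(\left(-18 - 38\right) + 9\right) 55 = \left(-56 + 9\right) 55 = \left(-47\right) 55 = -2585$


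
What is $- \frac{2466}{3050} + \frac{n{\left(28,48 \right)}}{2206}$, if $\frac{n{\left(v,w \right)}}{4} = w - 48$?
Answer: $- \frac{1233}{1525} \approx -0.80852$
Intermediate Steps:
$n{\left(v,w \right)} = -192 + 4 w$ ($n{\left(v,w \right)} = 4 \left(w - 48\right) = 4 \left(-48 + w\right) = -192 + 4 w$)
$- \frac{2466}{3050} + \frac{n{\left(28,48 \right)}}{2206} = - \frac{2466}{3050} + \frac{-192 + 4 \cdot 48}{2206} = \left(-2466\right) \frac{1}{3050} + \left(-192 + 192\right) \frac{1}{2206} = - \frac{1233}{1525} + 0 \cdot \frac{1}{2206} = - \frac{1233}{1525} + 0 = - \frac{1233}{1525}$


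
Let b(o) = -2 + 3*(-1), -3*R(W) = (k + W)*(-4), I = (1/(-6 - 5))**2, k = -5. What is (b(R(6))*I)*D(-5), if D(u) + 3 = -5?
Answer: 40/121 ≈ 0.33058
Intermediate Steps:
D(u) = -8 (D(u) = -3 - 5 = -8)
I = 1/121 (I = (1/(-11))**2 = (-1/11)**2 = 1/121 ≈ 0.0082645)
R(W) = -20/3 + 4*W/3 (R(W) = -(-5 + W)*(-4)/3 = -(20 - 4*W)/3 = -20/3 + 4*W/3)
b(o) = -5 (b(o) = -2 - 3 = -5)
(b(R(6))*I)*D(-5) = -5*1/121*(-8) = -5/121*(-8) = 40/121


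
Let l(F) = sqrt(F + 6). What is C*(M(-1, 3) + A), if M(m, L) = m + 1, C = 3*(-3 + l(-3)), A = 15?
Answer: -135 + 45*sqrt(3) ≈ -57.058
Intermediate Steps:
l(F) = sqrt(6 + F)
C = -9 + 3*sqrt(3) (C = 3*(-3 + sqrt(6 - 3)) = 3*(-3 + sqrt(3)) = -9 + 3*sqrt(3) ≈ -3.8038)
M(m, L) = 1 + m
C*(M(-1, 3) + A) = (-9 + 3*sqrt(3))*((1 - 1) + 15) = (-9 + 3*sqrt(3))*(0 + 15) = (-9 + 3*sqrt(3))*15 = -135 + 45*sqrt(3)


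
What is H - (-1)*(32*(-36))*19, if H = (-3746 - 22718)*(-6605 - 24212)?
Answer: 815519200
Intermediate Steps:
H = 815541088 (H = -26464*(-30817) = 815541088)
H - (-1)*(32*(-36))*19 = 815541088 - (-1)*(32*(-36))*19 = 815541088 - (-1)*(-1152*19) = 815541088 - (-1)*(-21888) = 815541088 - 1*21888 = 815541088 - 21888 = 815519200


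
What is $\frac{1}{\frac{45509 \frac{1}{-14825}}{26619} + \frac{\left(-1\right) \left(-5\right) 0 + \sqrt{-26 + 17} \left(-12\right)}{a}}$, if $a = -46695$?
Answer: $- \frac{174037153787707880175}{917076276747173689} - \frac{1163491564538166385500 i}{917076276747173689} \approx -189.77 - 1268.7 i$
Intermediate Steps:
$\frac{1}{\frac{45509 \frac{1}{-14825}}{26619} + \frac{\left(-1\right) \left(-5\right) 0 + \sqrt{-26 + 17} \left(-12\right)}{a}} = \frac{1}{\frac{45509 \frac{1}{-14825}}{26619} + \frac{\left(-1\right) \left(-5\right) 0 + \sqrt{-26 + 17} \left(-12\right)}{-46695}} = \frac{1}{45509 \left(- \frac{1}{14825}\right) \frac{1}{26619} + \left(5 \cdot 0 + \sqrt{-9} \left(-12\right)\right) \left(- \frac{1}{46695}\right)} = \frac{1}{\left(- \frac{45509}{14825}\right) \frac{1}{26619} + \left(0 + 3 i \left(-12\right)\right) \left(- \frac{1}{46695}\right)} = \frac{1}{- \frac{45509}{394626675} + \left(0 - 36 i\right) \left(- \frac{1}{46695}\right)} = \frac{1}{- \frac{45509}{394626675} + - 36 i \left(- \frac{1}{46695}\right)} = \frac{1}{- \frac{45509}{394626675} + \frac{12 i}{15565}} = \frac{1509145516836379982525625 \left(- \frac{45509}{394626675} - \frac{12 i}{15565}\right)}{917076276747173689}$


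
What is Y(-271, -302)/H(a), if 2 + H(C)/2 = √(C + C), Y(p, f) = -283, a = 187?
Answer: -283/370 - 283*√374/740 ≈ -8.1608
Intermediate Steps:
H(C) = -4 + 2*√2*√C (H(C) = -4 + 2*√(C + C) = -4 + 2*√(2*C) = -4 + 2*(√2*√C) = -4 + 2*√2*√C)
Y(-271, -302)/H(a) = -283/(-4 + 2*√2*√187) = -283/(-4 + 2*√374)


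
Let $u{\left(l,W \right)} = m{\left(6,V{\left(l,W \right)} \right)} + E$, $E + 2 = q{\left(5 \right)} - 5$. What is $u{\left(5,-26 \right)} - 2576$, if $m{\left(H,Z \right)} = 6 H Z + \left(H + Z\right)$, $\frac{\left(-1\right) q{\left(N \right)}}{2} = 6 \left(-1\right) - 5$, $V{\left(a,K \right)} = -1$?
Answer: $-2592$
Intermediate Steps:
$q{\left(N \right)} = 22$ ($q{\left(N \right)} = - 2 \left(6 \left(-1\right) - 5\right) = - 2 \left(-6 - 5\right) = \left(-2\right) \left(-11\right) = 22$)
$E = 15$ ($E = -2 + \left(22 - 5\right) = -2 + 17 = 15$)
$m{\left(H,Z \right)} = H + Z + 6 H Z$ ($m{\left(H,Z \right)} = 6 H Z + \left(H + Z\right) = H + Z + 6 H Z$)
$u{\left(l,W \right)} = -16$ ($u{\left(l,W \right)} = \left(6 - 1 + 6 \cdot 6 \left(-1\right)\right) + 15 = \left(6 - 1 - 36\right) + 15 = -31 + 15 = -16$)
$u{\left(5,-26 \right)} - 2576 = -16 - 2576 = -2592$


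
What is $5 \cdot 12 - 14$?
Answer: $46$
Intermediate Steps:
$5 \cdot 12 - 14 = 60 - 14 = 46$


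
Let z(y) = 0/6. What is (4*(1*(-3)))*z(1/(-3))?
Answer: 0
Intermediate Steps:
z(y) = 0 (z(y) = 0*(⅙) = 0)
(4*(1*(-3)))*z(1/(-3)) = (4*(1*(-3)))*0 = (4*(-3))*0 = -12*0 = 0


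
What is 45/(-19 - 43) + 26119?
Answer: 1619333/62 ≈ 26118.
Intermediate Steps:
45/(-19 - 43) + 26119 = 45/(-62) + 26119 = -1/62*45 + 26119 = -45/62 + 26119 = 1619333/62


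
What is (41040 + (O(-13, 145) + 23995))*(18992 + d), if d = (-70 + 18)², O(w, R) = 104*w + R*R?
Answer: 1837824768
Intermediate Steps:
O(w, R) = R² + 104*w (O(w, R) = 104*w + R² = R² + 104*w)
d = 2704 (d = (-52)² = 2704)
(41040 + (O(-13, 145) + 23995))*(18992 + d) = (41040 + ((145² + 104*(-13)) + 23995))*(18992 + 2704) = (41040 + ((21025 - 1352) + 23995))*21696 = (41040 + (19673 + 23995))*21696 = (41040 + 43668)*21696 = 84708*21696 = 1837824768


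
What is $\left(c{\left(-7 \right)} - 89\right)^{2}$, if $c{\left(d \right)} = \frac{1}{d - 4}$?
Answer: $\frac{960400}{121} \approx 7937.2$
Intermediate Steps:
$c{\left(d \right)} = \frac{1}{-4 + d}$
$\left(c{\left(-7 \right)} - 89\right)^{2} = \left(\frac{1}{-4 - 7} - 89\right)^{2} = \left(\frac{1}{-11} - 89\right)^{2} = \left(- \frac{1}{11} - 89\right)^{2} = \left(- \frac{980}{11}\right)^{2} = \frac{960400}{121}$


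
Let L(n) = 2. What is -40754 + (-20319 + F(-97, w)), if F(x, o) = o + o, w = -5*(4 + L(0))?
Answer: -61133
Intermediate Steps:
w = -30 (w = -5*(4 + 2) = -5*6 = -30)
F(x, o) = 2*o
-40754 + (-20319 + F(-97, w)) = -40754 + (-20319 + 2*(-30)) = -40754 + (-20319 - 60) = -40754 - 20379 = -61133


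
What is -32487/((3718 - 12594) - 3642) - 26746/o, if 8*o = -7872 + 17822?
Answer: -1177602887/62277050 ≈ -18.909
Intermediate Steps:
o = 4975/4 (o = (-7872 + 17822)/8 = (⅛)*9950 = 4975/4 ≈ 1243.8)
-32487/((3718 - 12594) - 3642) - 26746/o = -32487/((3718 - 12594) - 3642) - 26746/4975/4 = -32487/(-8876 - 3642) - 26746*4/4975 = -32487/(-12518) - 106984/4975 = -32487*(-1/12518) - 106984/4975 = 32487/12518 - 106984/4975 = -1177602887/62277050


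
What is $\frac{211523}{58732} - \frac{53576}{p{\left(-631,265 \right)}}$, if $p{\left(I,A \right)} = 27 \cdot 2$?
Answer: $- \frac{1567601695}{1585764} \approx -988.55$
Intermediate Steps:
$p{\left(I,A \right)} = 54$
$\frac{211523}{58732} - \frac{53576}{p{\left(-631,265 \right)}} = \frac{211523}{58732} - \frac{53576}{54} = 211523 \cdot \frac{1}{58732} - \frac{26788}{27} = \frac{211523}{58732} - \frac{26788}{27} = - \frac{1567601695}{1585764}$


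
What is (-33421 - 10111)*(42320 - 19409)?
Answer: -997361652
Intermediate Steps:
(-33421 - 10111)*(42320 - 19409) = -43532*22911 = -997361652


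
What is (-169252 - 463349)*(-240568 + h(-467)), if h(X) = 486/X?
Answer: 71070028734942/467 ≈ 1.5218e+11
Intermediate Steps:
(-169252 - 463349)*(-240568 + h(-467)) = (-169252 - 463349)*(-240568 + 486/(-467)) = -632601*(-240568 + 486*(-1/467)) = -632601*(-240568 - 486/467) = -632601*(-112345742/467) = 71070028734942/467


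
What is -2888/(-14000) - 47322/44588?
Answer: -8339654/9753625 ≈ -0.85503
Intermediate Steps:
-2888/(-14000) - 47322/44588 = -2888*(-1/14000) - 47322*1/44588 = 361/1750 - 23661/22294 = -8339654/9753625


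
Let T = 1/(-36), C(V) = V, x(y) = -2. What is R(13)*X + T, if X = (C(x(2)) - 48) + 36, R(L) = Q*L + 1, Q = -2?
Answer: 12599/36 ≈ 349.97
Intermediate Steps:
R(L) = 1 - 2*L (R(L) = -2*L + 1 = 1 - 2*L)
X = -14 (X = (-2 - 48) + 36 = -50 + 36 = -14)
T = -1/36 ≈ -0.027778
R(13)*X + T = (1 - 2*13)*(-14) - 1/36 = (1 - 26)*(-14) - 1/36 = -25*(-14) - 1/36 = 350 - 1/36 = 12599/36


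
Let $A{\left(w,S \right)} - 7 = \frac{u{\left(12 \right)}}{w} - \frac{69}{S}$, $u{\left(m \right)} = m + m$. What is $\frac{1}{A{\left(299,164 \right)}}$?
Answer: $\frac{49036}{326557} \approx 0.15016$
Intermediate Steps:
$u{\left(m \right)} = 2 m$
$A{\left(w,S \right)} = 7 - \frac{69}{S} + \frac{24}{w}$ ($A{\left(w,S \right)} = 7 + \left(\frac{2 \cdot 12}{w} - \frac{69}{S}\right) = 7 + \left(\frac{24}{w} - \frac{69}{S}\right) = 7 + \left(- \frac{69}{S} + \frac{24}{w}\right) = 7 - \frac{69}{S} + \frac{24}{w}$)
$\frac{1}{A{\left(299,164 \right)}} = \frac{1}{7 - \frac{69}{164} + \frac{24}{299}} = \frac{1}{\frac{326557}{49036}} = \frac{49036}{326557}$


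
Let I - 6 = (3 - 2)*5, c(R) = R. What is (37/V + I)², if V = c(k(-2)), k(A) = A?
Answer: 225/4 ≈ 56.250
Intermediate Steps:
V = -2
I = 11 (I = 6 + (3 - 2)*5 = 6 + 1*5 = 6 + 5 = 11)
(37/V + I)² = (37/(-2) + 11)² = (37*(-½) + 11)² = (-37/2 + 11)² = (-15/2)² = 225/4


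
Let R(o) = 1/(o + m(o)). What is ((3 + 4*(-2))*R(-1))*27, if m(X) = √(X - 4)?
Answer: 45/2 + 45*I*√5/2 ≈ 22.5 + 50.312*I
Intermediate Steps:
m(X) = √(-4 + X)
R(o) = 1/(o + √(-4 + o))
((3 + 4*(-2))*R(-1))*27 = ((3 + 4*(-2))/(-1 + √(-4 - 1)))*27 = ((3 - 8)/(-1 + √(-5)))*27 = -5/(-1 + I*√5)*27 = -135/(-1 + I*√5)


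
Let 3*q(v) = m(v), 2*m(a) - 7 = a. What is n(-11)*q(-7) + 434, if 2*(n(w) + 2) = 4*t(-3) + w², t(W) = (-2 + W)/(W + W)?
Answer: 434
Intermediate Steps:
m(a) = 7/2 + a/2
q(v) = 7/6 + v/6 (q(v) = (7/2 + v/2)/3 = 7/6 + v/6)
t(W) = (-2 + W)/(2*W) (t(W) = (-2 + W)/((2*W)) = (-2 + W)*(1/(2*W)) = (-2 + W)/(2*W))
n(w) = -⅓ + w²/2 (n(w) = -2 + (4*((½)*(-2 - 3)/(-3)) + w²)/2 = -2 + (4*((½)*(-⅓)*(-5)) + w²)/2 = -2 + (4*(⅚) + w²)/2 = -2 + (10/3 + w²)/2 = -2 + (5/3 + w²/2) = -⅓ + w²/2)
n(-11)*q(-7) + 434 = (-⅓ + (½)*(-11)²)*(7/6 + (⅙)*(-7)) + 434 = (-⅓ + (½)*121)*(7/6 - 7/6) + 434 = (-⅓ + 121/2)*0 + 434 = (361/6)*0 + 434 = 0 + 434 = 434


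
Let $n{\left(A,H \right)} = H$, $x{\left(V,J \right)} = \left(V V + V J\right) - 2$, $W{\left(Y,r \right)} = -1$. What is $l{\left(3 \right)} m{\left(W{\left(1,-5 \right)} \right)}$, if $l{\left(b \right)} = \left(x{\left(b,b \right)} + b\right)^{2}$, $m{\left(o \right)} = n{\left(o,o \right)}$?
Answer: $-361$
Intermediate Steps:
$x{\left(V,J \right)} = -2 + V^{2} + J V$ ($x{\left(V,J \right)} = \left(V^{2} + J V\right) - 2 = -2 + V^{2} + J V$)
$m{\left(o \right)} = o$
$l{\left(b \right)} = \left(-2 + b + 2 b^{2}\right)^{2}$ ($l{\left(b \right)} = \left(\left(-2 + b^{2} + b b\right) + b\right)^{2} = \left(\left(-2 + b^{2} + b^{2}\right) + b\right)^{2} = \left(\left(-2 + 2 b^{2}\right) + b\right)^{2} = \left(-2 + b + 2 b^{2}\right)^{2}$)
$l{\left(3 \right)} m{\left(W{\left(1,-5 \right)} \right)} = \left(-2 + 3 + 2 \cdot 3^{2}\right)^{2} \left(-1\right) = \left(-2 + 3 + 2 \cdot 9\right)^{2} \left(-1\right) = \left(-2 + 3 + 18\right)^{2} \left(-1\right) = 19^{2} \left(-1\right) = 361 \left(-1\right) = -361$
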